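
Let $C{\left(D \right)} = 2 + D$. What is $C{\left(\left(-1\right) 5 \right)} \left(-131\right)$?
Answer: $393$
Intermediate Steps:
$C{\left(\left(-1\right) 5 \right)} \left(-131\right) = \left(2 - 5\right) \left(-131\right) = \left(-3\right) \left(-131\right) = 393$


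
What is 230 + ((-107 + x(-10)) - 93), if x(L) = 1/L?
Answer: 299/10 ≈ 29.900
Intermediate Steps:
230 + ((-107 + x(-10)) - 93) = 230 + ((-107 + 1/(-10)) - 93) = 230 + ((-107 - 1/10) - 93) = 230 + (-1071/10 - 93) = 230 - 2001/10 = 299/10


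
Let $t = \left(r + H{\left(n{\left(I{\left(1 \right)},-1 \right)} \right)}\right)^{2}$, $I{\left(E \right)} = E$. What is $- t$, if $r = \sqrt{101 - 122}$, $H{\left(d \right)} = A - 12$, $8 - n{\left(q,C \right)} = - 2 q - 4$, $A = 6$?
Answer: $-15 + 12 i \sqrt{21} \approx -15.0 + 54.991 i$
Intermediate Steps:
$n{\left(q,C \right)} = 12 + 2 q$ ($n{\left(q,C \right)} = 8 - \left(- 2 q - 4\right) = 8 - \left(-4 - 2 q\right) = 8 + \left(4 + 2 q\right) = 12 + 2 q$)
$H{\left(d \right)} = -6$ ($H{\left(d \right)} = 6 - 12 = -6$)
$r = i \sqrt{21}$ ($r = \sqrt{-21} = i \sqrt{21} \approx 4.5826 i$)
$t = \left(-6 + i \sqrt{21}\right)^{2}$ ($t = \left(i \sqrt{21} - 6\right)^{2} = \left(-6 + i \sqrt{21}\right)^{2} \approx 15.0 - 54.991 i$)
$- t = - \left(-6 + i \sqrt{21}\right)^{2}$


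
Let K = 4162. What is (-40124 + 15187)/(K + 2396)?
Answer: -24937/6558 ≈ -3.8025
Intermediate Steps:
(-40124 + 15187)/(K + 2396) = (-40124 + 15187)/(4162 + 2396) = -24937/6558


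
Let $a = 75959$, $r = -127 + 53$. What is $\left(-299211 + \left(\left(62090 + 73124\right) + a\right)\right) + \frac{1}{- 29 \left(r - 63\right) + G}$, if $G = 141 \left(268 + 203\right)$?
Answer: $- \frac{6196466591}{70384} \approx -88038.0$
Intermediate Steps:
$r = -74$
$G = 66411$ ($G = 141 \cdot 471 = 66411$)
$\left(-299211 + \left(\left(62090 + 73124\right) + a\right)\right) + \frac{1}{- 29 \left(r - 63\right) + G} = \left(-299211 + \left(\left(62090 + 73124\right) + 75959\right)\right) + \frac{1}{- 29 \left(-74 - 63\right) + 66411} = \left(-299211 + \left(135214 + 75959\right)\right) + \frac{1}{\left(-29\right) \left(-137\right) + 66411} = \left(-299211 + 211173\right) + \frac{1}{3973 + 66411} = -88038 + \frac{1}{70384} = - \frac{6196466591}{70384}$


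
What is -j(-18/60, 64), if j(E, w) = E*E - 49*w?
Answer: 313591/100 ≈ 3135.9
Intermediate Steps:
j(E, w) = E² - 49*w
-j(-18/60, 64) = -((-18/60)² - 49*64) = -((-18*1/60)² - 3136) = -((-3/10)² - 3136) = -(9/100 - 3136) = -1*(-313591/100) = 313591/100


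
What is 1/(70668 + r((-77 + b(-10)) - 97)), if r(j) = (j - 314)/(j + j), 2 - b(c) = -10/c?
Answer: 346/24451615 ≈ 1.4150e-5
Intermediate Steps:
b(c) = 2 + 10/c (b(c) = 2 - (-10)/c = 2 + 10/c)
r(j) = (-314 + j)/(2*j) (r(j) = (-314 + j)/((2*j)) = (-314 + j)*(1/(2*j)) = (-314 + j)/(2*j))
1/(70668 + r((-77 + b(-10)) - 97)) = 1/(70668 + (-314 + ((-77 + (2 + 10/(-10))) - 97))/(2*((-77 + (2 + 10/(-10))) - 97))) = 1/(70668 + (-314 + ((-77 + (2 + 10*(-1/10))) - 97))/(2*((-77 + (2 + 10*(-1/10))) - 97))) = 1/(70668 + (-314 + ((-77 + (2 - 1)) - 97))/(2*((-77 + (2 - 1)) - 97))) = 1/(70668 + (-314 + ((-77 + 1) - 97))/(2*((-77 + 1) - 97))) = 1/(70668 + (-314 + (-76 - 97))/(2*(-76 - 97))) = 1/(70668 + (1/2)*(-314 - 173)/(-173)) = 1/(70668 + (1/2)*(-1/173)*(-487)) = 1/(70668 + 487/346) = 1/(24451615/346) = 346/24451615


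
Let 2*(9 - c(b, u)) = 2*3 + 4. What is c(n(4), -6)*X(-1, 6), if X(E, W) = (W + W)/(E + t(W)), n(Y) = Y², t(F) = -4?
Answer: -48/5 ≈ -9.6000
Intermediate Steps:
c(b, u) = 4 (c(b, u) = 9 - (2*3 + 4)/2 = 9 - (6 + 4)/2 = 9 - ½*10 = 9 - 5 = 4)
X(E, W) = 2*W/(-4 + E) (X(E, W) = (W + W)/(E - 4) = (2*W)/(-4 + E) = 2*W/(-4 + E))
c(n(4), -6)*X(-1, 6) = 4*(2*6/(-4 - 1)) = 4*(2*6/(-5)) = 4*(2*6*(-⅕)) = 4*(-12/5) = -48/5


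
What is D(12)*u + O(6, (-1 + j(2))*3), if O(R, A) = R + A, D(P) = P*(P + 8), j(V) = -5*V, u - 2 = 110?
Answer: 26853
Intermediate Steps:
u = 112 (u = 2 + 110 = 112)
D(P) = P*(8 + P)
O(R, A) = A + R
D(12)*u + O(6, (-1 + j(2))*3) = (12*(8 + 12))*112 + ((-1 - 5*2)*3 + 6) = (12*20)*112 + ((-1 - 10)*3 + 6) = 240*112 + (-11*3 + 6) = 26880 + (-33 + 6) = 26880 - 27 = 26853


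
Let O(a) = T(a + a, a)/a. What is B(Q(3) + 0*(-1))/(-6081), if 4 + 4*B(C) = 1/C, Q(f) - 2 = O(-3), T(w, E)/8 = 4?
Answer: 107/632424 ≈ 0.00016919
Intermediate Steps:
T(w, E) = 32 (T(w, E) = 8*4 = 32)
O(a) = 32/a
Q(f) = -26/3 (Q(f) = 2 + 32/(-3) = 2 + 32*(-⅓) = 2 - 32/3 = -26/3)
B(C) = -1 + 1/(4*C)
B(Q(3) + 0*(-1))/(-6081) = ((¼ - (-26/3 + 0*(-1)))/(-26/3 + 0*(-1)))/(-6081) = ((¼ - (-26/3 + 0))/(-26/3 + 0))*(-1/6081) = ((¼ - 1*(-26/3))/(-26/3))*(-1/6081) = -3*(¼ + 26/3)/26*(-1/6081) = -3/26*107/12*(-1/6081) = -107/104*(-1/6081) = 107/632424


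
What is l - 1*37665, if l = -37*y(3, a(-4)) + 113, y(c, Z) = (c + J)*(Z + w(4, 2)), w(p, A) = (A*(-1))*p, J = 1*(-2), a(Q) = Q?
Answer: -37108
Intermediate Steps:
J = -2
w(p, A) = -A*p (w(p, A) = (-A)*p = -A*p)
y(c, Z) = (-8 + Z)*(-2 + c) (y(c, Z) = (c - 2)*(Z - 1*2*4) = (-2 + c)*(Z - 8) = (-2 + c)*(-8 + Z) = (-8 + Z)*(-2 + c))
l = 557 (l = -37*(16 - 8*3 - 2*(-4) - 4*3) + 113 = -37*(16 - 24 + 8 - 12) + 113 = -37*(-12) + 113 = 444 + 113 = 557)
l - 1*37665 = 557 - 1*37665 = 557 - 37665 = -37108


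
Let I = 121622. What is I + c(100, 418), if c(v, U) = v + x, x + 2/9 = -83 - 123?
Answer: 1093642/9 ≈ 1.2152e+5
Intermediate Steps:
x = -1856/9 (x = -2/9 + (-83 - 123) = -2/9 - 206 = -1856/9 ≈ -206.22)
c(v, U) = -1856/9 + v (c(v, U) = v - 1856/9 = -1856/9 + v)
I + c(100, 418) = 121622 + (-1856/9 + 100) = 121622 - 956/9 = 1093642/9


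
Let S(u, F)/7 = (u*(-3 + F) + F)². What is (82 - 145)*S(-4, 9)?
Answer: -99225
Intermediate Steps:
S(u, F) = 7*(F + u*(-3 + F))² (S(u, F) = 7*(u*(-3 + F) + F)² = 7*(F + u*(-3 + F))²)
(82 - 145)*S(-4, 9) = (82 - 145)*(7*(9 - 3*(-4) + 9*(-4))²) = -441*(9 + 12 - 36)² = -441*(-15)² = -441*225 = -63*1575 = -99225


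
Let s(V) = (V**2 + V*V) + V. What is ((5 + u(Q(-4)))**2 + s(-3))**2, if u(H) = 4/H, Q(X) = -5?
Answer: 665856/625 ≈ 1065.4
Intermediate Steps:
s(V) = V + 2*V**2 (s(V) = (V**2 + V**2) + V = 2*V**2 + V = V + 2*V**2)
((5 + u(Q(-4)))**2 + s(-3))**2 = ((5 + 4/(-5))**2 - 3*(1 + 2*(-3)))**2 = ((5 + 4*(-1/5))**2 - 3*(1 - 6))**2 = ((5 - 4/5)**2 - 3*(-5))**2 = ((21/5)**2 + 15)**2 = (441/25 + 15)**2 = (816/25)**2 = 665856/625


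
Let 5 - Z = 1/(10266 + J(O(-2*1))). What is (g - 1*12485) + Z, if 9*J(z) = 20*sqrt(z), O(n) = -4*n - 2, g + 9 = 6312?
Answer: -8788480115253/1422774806 + 15*sqrt(6)/711387403 ≈ -6177.0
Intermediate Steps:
g = 6303 (g = -9 + 6312 = 6303)
O(n) = -2 - 4*n
J(z) = 20*sqrt(z)/9 (J(z) = (20*sqrt(z))/9 = 20*sqrt(z)/9)
Z = 5 - 1/(10266 + 20*sqrt(6)/9) (Z = 5 - 1/(10266 + 20*sqrt(-2 - (-8))/9) = 5 - 1/(10266 + 20*sqrt(-2 - 4*(-2))/9) = 5 - 1/(10266 + 20*sqrt(-2 + 8)/9) = 5 - 1/(10266 + 20*sqrt(6)/9) ≈ 4.9999)
(g - 1*12485) + Z = (6303 - 1*12485) + (7113735439/1422774806 + 15*sqrt(6)/711387403) = (6303 - 12485) + (7113735439/1422774806 + 15*sqrt(6)/711387403) = -6182 + (7113735439/1422774806 + 15*sqrt(6)/711387403) = -8788480115253/1422774806 + 15*sqrt(6)/711387403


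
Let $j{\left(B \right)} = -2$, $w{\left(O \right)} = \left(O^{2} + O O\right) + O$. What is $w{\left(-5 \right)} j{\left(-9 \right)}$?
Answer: $-90$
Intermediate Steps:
$w{\left(O \right)} = O + 2 O^{2}$ ($w{\left(O \right)} = \left(O^{2} + O^{2}\right) + O = 2 O^{2} + O = O + 2 O^{2}$)
$w{\left(-5 \right)} j{\left(-9 \right)} = - 5 \left(1 + 2 \left(-5\right)\right) \left(-2\right) = - 5 \left(1 - 10\right) \left(-2\right) = \left(-5\right) \left(-9\right) \left(-2\right) = 45 \left(-2\right) = -90$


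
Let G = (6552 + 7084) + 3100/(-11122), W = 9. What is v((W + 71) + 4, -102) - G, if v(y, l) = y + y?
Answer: -74893998/5561 ≈ -13468.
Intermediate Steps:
v(y, l) = 2*y
G = 75828246/5561 (G = 13636 + 3100*(-1/11122) = 13636 - 1550/5561 = 75828246/5561 ≈ 13636.)
v((W + 71) + 4, -102) - G = 2*((9 + 71) + 4) - 1*75828246/5561 = 2*(80 + 4) - 75828246/5561 = 2*84 - 75828246/5561 = 168 - 75828246/5561 = -74893998/5561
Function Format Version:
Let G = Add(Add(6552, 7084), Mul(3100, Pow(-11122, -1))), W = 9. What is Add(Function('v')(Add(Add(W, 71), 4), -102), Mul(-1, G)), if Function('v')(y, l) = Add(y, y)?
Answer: Rational(-74893998, 5561) ≈ -13468.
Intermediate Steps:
Function('v')(y, l) = Mul(2, y)
G = Rational(75828246, 5561) (G = Add(13636, Mul(3100, Rational(-1, 11122))) = Add(13636, Rational(-1550, 5561)) = Rational(75828246, 5561) ≈ 13636.)
Add(Function('v')(Add(Add(W, 71), 4), -102), Mul(-1, G)) = Add(Mul(2, Add(Add(9, 71), 4)), Mul(-1, Rational(75828246, 5561))) = Add(Mul(2, Add(80, 4)), Rational(-75828246, 5561)) = Add(Mul(2, 84), Rational(-75828246, 5561)) = Add(168, Rational(-75828246, 5561)) = Rational(-74893998, 5561)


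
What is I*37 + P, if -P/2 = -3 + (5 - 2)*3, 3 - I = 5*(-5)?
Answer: 1024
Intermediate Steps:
I = 28 (I = 3 - 5*(-5) = 3 - 1*(-25) = 3 + 25 = 28)
P = -12 (P = -2*(-3 + (5 - 2)*3) = -2*(-3 + 3*3) = -2*(-3 + 9) = -2*6 = -12)
I*37 + P = 28*37 - 12 = 1036 - 12 = 1024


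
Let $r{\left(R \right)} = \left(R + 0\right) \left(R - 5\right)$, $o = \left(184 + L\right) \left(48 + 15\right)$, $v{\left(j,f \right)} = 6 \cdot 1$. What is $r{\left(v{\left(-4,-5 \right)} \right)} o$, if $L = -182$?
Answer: $756$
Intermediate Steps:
$v{\left(j,f \right)} = 6$
$o = 126$ ($o = \left(184 - 182\right) \left(48 + 15\right) = 2 \cdot 63 = 126$)
$r{\left(R \right)} = R \left(-5 + R\right)$
$r{\left(v{\left(-4,-5 \right)} \right)} o = 6 \left(-5 + 6\right) 126 = 6 \cdot 1 \cdot 126 = 6 \cdot 126 = 756$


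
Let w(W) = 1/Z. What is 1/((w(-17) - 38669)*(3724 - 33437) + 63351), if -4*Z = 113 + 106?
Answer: 219/251638860064 ≈ 8.7029e-10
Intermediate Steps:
Z = -219/4 (Z = -(113 + 106)/4 = -1/4*219 = -219/4 ≈ -54.750)
w(W) = -4/219 (w(W) = 1/(-219/4) = -4/219)
1/((w(-17) - 38669)*(3724 - 33437) + 63351) = 1/((-4/219 - 38669)*(3724 - 33437) + 63351) = 1/(-8468515/219*(-29713) + 63351) = 1/(251624986195/219 + 63351) = 1/(251638860064/219) = 219/251638860064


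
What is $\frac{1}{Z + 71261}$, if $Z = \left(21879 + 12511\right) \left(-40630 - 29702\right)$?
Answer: $- \frac{1}{2418646219} \approx -4.1345 \cdot 10^{-10}$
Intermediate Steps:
$Z = -2418717480$ ($Z = 34390 \left(-70332\right) = -2418717480$)
$\frac{1}{Z + 71261} = \frac{1}{-2418717480 + 71261} = \frac{1}{-2418646219} = - \frac{1}{2418646219}$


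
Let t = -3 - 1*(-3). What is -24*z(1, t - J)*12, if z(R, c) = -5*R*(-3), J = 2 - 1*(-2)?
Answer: -4320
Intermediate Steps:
J = 4 (J = 2 + 2 = 4)
t = 0 (t = -3 + 3 = 0)
z(R, c) = 15*R
-24*z(1, t - J)*12 = -360*12 = -4320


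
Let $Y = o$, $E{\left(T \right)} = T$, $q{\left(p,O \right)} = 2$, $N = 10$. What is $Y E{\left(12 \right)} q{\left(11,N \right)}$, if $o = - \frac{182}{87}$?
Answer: $- \frac{1456}{29} \approx -50.207$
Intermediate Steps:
$o = - \frac{182}{87}$ ($o = \left(-182\right) \frac{1}{87} = - \frac{182}{87} \approx -2.092$)
$Y = - \frac{182}{87} \approx -2.092$
$Y E{\left(12 \right)} q{\left(11,N \right)} = \left(- \frac{182}{87}\right) 12 \cdot 2 = \left(- \frac{728}{29}\right) 2 = - \frac{1456}{29}$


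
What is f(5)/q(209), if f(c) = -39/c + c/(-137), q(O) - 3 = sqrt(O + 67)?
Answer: 5368/60965 - 10736*sqrt(69)/182895 ≈ -0.39955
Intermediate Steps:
q(O) = 3 + sqrt(67 + O) (q(O) = 3 + sqrt(O + 67) = 3 + sqrt(67 + O))
f(c) = -39/c - c/137 (f(c) = -39/c + c*(-1/137) = -39/c - c/137)
f(5)/q(209) = (-39/5 - 1/137*5)/(3 + sqrt(67 + 209)) = (-39*1/5 - 5/137)/(3 + sqrt(276)) = (-39/5 - 5/137)/(3 + 2*sqrt(69)) = -5368/(685*(3 + 2*sqrt(69)))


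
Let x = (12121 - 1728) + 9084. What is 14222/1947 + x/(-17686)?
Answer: 213608573/34434642 ≈ 6.2033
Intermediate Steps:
x = 19477 (x = 10393 + 9084 = 19477)
14222/1947 + x/(-17686) = 14222/1947 + 19477/(-17686) = 14222*(1/1947) + 19477*(-1/17686) = 14222/1947 - 19477/17686 = 213608573/34434642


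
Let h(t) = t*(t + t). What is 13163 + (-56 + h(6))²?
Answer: 13419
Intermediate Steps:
h(t) = 2*t² (h(t) = t*(2*t) = 2*t²)
13163 + (-56 + h(6))² = 13163 + (-56 + 2*6²)² = 13163 + (-56 + 2*36)² = 13163 + (-56 + 72)² = 13163 + 16² = 13163 + 256 = 13419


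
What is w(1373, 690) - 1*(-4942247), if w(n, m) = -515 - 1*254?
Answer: 4941478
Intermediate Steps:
w(n, m) = -769 (w(n, m) = -515 - 254 = -769)
w(1373, 690) - 1*(-4942247) = -769 - 1*(-4942247) = -769 + 4942247 = 4941478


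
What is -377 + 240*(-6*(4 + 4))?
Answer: -11897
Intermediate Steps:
-377 + 240*(-6*(4 + 4)) = -377 + 240*(-6*8) = -377 + 240*(-48) = -377 - 11520 = -11897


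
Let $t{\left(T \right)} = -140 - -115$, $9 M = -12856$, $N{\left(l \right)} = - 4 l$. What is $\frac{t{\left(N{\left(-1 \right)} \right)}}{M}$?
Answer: $\frac{225}{12856} \approx 0.017502$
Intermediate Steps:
$M = - \frac{12856}{9}$ ($M = \frac{1}{9} \left(-12856\right) = - \frac{12856}{9} \approx -1428.4$)
$t{\left(T \right)} = -25$ ($t{\left(T \right)} = -140 + 115 = -25$)
$\frac{t{\left(N{\left(-1 \right)} \right)}}{M} = - \frac{25}{- \frac{12856}{9}} = \left(-25\right) \left(- \frac{9}{12856}\right) = \frac{225}{12856}$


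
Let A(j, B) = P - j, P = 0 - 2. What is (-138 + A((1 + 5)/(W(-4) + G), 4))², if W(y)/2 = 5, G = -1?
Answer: 178084/9 ≈ 19787.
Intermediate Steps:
P = -2
W(y) = 10 (W(y) = 2*5 = 10)
A(j, B) = -2 - j
(-138 + A((1 + 5)/(W(-4) + G), 4))² = (-138 + (-2 - (1 + 5)/(10 - 1)))² = (-138 + (-2 - 6/9))² = (-138 + (-2 - 1*⅔))² = (-138 + (-2 - ⅔))² = (-138 - 8/3)² = (-422/3)² = 178084/9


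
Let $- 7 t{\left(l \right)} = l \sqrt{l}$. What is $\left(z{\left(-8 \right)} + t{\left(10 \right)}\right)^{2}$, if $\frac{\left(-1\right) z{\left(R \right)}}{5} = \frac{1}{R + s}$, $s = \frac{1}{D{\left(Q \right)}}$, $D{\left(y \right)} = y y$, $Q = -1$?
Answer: $\frac{1025}{49} - \frac{100 \sqrt{10}}{49} \approx 14.465$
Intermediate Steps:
$D{\left(y \right)} = y^{2}$
$s = 1$ ($s = \frac{1}{\left(-1\right)^{2}} = 1^{-1} = 1$)
$z{\left(R \right)} = - \frac{5}{1 + R}$ ($z{\left(R \right)} = - \frac{5}{R + 1} = - \frac{5}{1 + R}$)
$t{\left(l \right)} = - \frac{l^{\frac{3}{2}}}{7}$ ($t{\left(l \right)} = - \frac{l \sqrt{l}}{7} = - \frac{l^{\frac{3}{2}}}{7}$)
$\left(z{\left(-8 \right)} + t{\left(10 \right)}\right)^{2} = \left(- \frac{5}{1 - 8} - \frac{10^{\frac{3}{2}}}{7}\right)^{2} = \left(- \frac{5}{-7} - \frac{10 \sqrt{10}}{7}\right)^{2} = \left(\left(-5\right) \left(- \frac{1}{7}\right) - \frac{10 \sqrt{10}}{7}\right)^{2} = \left(\frac{5}{7} - \frac{10 \sqrt{10}}{7}\right)^{2}$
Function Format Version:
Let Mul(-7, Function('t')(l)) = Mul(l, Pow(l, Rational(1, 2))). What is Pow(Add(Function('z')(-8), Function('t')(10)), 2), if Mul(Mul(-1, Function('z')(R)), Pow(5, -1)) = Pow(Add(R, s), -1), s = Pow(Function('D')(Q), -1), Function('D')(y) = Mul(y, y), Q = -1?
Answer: Add(Rational(1025, 49), Mul(Rational(-100, 49), Pow(10, Rational(1, 2)))) ≈ 14.465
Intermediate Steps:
Function('D')(y) = Pow(y, 2)
s = 1 (s = Pow(Pow(-1, 2), -1) = Pow(1, -1) = 1)
Function('z')(R) = Mul(-5, Pow(Add(1, R), -1)) (Function('z')(R) = Mul(-5, Pow(Add(R, 1), -1)) = Mul(-5, Pow(Add(1, R), -1)))
Function('t')(l) = Mul(Rational(-1, 7), Pow(l, Rational(3, 2))) (Function('t')(l) = Mul(Rational(-1, 7), Mul(l, Pow(l, Rational(1, 2)))) = Mul(Rational(-1, 7), Pow(l, Rational(3, 2))))
Pow(Add(Function('z')(-8), Function('t')(10)), 2) = Pow(Add(Mul(-5, Pow(Add(1, -8), -1)), Mul(Rational(-1, 7), Pow(10, Rational(3, 2)))), 2) = Pow(Add(Mul(-5, Pow(-7, -1)), Mul(Rational(-1, 7), Mul(10, Pow(10, Rational(1, 2))))), 2) = Pow(Add(Mul(-5, Rational(-1, 7)), Mul(Rational(-10, 7), Pow(10, Rational(1, 2)))), 2) = Pow(Add(Rational(5, 7), Mul(Rational(-10, 7), Pow(10, Rational(1, 2)))), 2)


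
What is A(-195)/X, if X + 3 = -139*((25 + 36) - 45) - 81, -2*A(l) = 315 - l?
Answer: 255/2308 ≈ 0.11049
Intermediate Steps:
A(l) = -315/2 + l/2 (A(l) = -(315 - l)/2 = -315/2 + l/2)
X = -2308 (X = -3 + (-139*((25 + 36) - 45) - 81) = -3 + (-139*(61 - 45) - 81) = -3 + (-139*16 - 81) = -3 + (-2224 - 81) = -3 - 2305 = -2308)
A(-195)/X = (-315/2 + (1/2)*(-195))/(-2308) = (-315/2 - 195/2)*(-1/2308) = -255*(-1/2308) = 255/2308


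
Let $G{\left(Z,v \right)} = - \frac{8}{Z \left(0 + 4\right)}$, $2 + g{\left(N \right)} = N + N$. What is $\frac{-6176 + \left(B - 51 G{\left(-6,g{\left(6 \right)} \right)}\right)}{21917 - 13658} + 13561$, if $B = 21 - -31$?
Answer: $\frac{37331386}{2753} \approx 13560.0$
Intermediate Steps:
$g{\left(N \right)} = -2 + 2 N$ ($g{\left(N \right)} = -2 + \left(N + N\right) = -2 + 2 N$)
$B = 52$ ($B = 21 + 31 = 52$)
$G{\left(Z,v \right)} = - \frac{2}{Z}$ ($G{\left(Z,v \right)} = - \frac{8}{Z 4} = - \frac{8}{4 Z} = - 8 \frac{1}{4 Z} = - \frac{2}{Z}$)
$\frac{-6176 + \left(B - 51 G{\left(-6,g{\left(6 \right)} \right)}\right)}{21917 - 13658} + 13561 = \frac{-6176 + \left(52 - 51 \left(- \frac{2}{-6}\right)\right)}{21917 - 13658} + 13561 = \frac{-6176 + \left(52 - 51 \left(\left(-2\right) \left(- \frac{1}{6}\right)\right)\right)}{8259} + 13561 = \left(-6176 + \left(52 - 17\right)\right) \frac{1}{8259} + 13561 = \left(-6176 + 35\right) \frac{1}{8259} + 13561 = \left(-6141\right) \frac{1}{8259} + 13561 = - \frac{2047}{2753} + 13561 = \frac{37331386}{2753}$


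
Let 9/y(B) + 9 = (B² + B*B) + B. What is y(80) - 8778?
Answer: -112981629/12871 ≈ -8778.0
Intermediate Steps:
y(B) = 9/(-9 + B + 2*B²) (y(B) = 9/(-9 + ((B² + B*B) + B)) = 9/(-9 + ((B² + B²) + B)) = 9/(-9 + (2*B² + B)) = 9/(-9 + (B + 2*B²)) = 9/(-9 + B + 2*B²))
y(80) - 8778 = 9/(-9 + 80 + 2*80²) - 8778 = 9/(-9 + 80 + 2*6400) - 8778 = 9/(-9 + 80 + 12800) - 8778 = 9/12871 - 8778 = -112981629/12871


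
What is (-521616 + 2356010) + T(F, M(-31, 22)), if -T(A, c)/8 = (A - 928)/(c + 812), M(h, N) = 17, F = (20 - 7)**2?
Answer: 1520718698/829 ≈ 1.8344e+6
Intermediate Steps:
F = 169 (F = 13**2 = 169)
T(A, c) = -8*(-928 + A)/(812 + c) (T(A, c) = -8*(A - 928)/(c + 812) = -8*(-928 + A)/(812 + c))
(-521616 + 2356010) + T(F, M(-31, 22)) = (-521616 + 2356010) + 8*(928 - 1*169)/(812 + 17) = 1834394 + 8*(928 - 169)/829 = 1834394 + 8*(1/829)*759 = 1834394 + 6072/829 = 1520718698/829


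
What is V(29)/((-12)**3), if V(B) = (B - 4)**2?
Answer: -625/1728 ≈ -0.36169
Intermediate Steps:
V(B) = (-4 + B)**2
V(29)/((-12)**3) = (-4 + 29)**2/((-12)**3) = 25**2/(-1728) = 625*(-1/1728) = -625/1728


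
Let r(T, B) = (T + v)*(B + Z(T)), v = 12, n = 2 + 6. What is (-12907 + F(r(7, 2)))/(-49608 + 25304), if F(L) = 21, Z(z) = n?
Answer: 6443/12152 ≈ 0.53020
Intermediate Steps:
n = 8
Z(z) = 8
r(T, B) = (8 + B)*(12 + T) (r(T, B) = (T + 12)*(B + 8) = (12 + T)*(8 + B) = (8 + B)*(12 + T))
(-12907 + F(r(7, 2)))/(-49608 + 25304) = (-12907 + 21)/(-49608 + 25304) = -12886/(-24304) = -12886*(-1/24304) = 6443/12152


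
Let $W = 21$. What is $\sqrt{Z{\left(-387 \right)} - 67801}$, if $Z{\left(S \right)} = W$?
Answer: $2 i \sqrt{16945} \approx 260.35 i$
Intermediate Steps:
$Z{\left(S \right)} = 21$
$\sqrt{Z{\left(-387 \right)} - 67801} = \sqrt{21 - 67801} = \sqrt{-67780} = 2 i \sqrt{16945}$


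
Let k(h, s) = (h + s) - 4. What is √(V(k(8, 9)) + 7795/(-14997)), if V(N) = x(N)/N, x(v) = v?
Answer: √108008394/14997 ≈ 0.69299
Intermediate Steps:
k(h, s) = -4 + h + s
V(N) = 1 (V(N) = N/N = 1)
√(V(k(8, 9)) + 7795/(-14997)) = √(1 + 7795/(-14997)) = √(1 + 7795*(-1/14997)) = √(1 - 7795/14997) = √(7202/14997) = √108008394/14997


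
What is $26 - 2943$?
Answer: $-2917$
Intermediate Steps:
$26 - 2943 = -2917$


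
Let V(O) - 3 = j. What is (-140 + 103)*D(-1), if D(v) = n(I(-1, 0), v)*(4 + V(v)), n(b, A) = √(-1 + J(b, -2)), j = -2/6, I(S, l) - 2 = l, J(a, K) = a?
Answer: -740/3 ≈ -246.67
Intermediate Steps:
I(S, l) = 2 + l
j = -⅓ (j = -2*⅙ = -⅓ ≈ -0.33333)
V(O) = 8/3 (V(O) = 3 - ⅓ = 8/3)
n(b, A) = √(-1 + b)
D(v) = 20/3 (D(v) = √(-1 + (2 + 0))*(4 + 8/3) = √(-1 + 2)*(20/3) = √1*(20/3) = 1*(20/3) = 20/3)
(-140 + 103)*D(-1) = (-140 + 103)*(20/3) = -37*20/3 = -740/3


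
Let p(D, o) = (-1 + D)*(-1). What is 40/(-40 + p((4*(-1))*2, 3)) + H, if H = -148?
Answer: -4628/31 ≈ -149.29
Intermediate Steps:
p(D, o) = 1 - D
40/(-40 + p((4*(-1))*2, 3)) + H = 40/(-40 + (1 - 4*(-1)*2)) - 148 = 40/(-40 + (1 - (-4)*2)) - 148 = 40/(-40 + (1 - 1*(-8))) - 148 = 40/(-40 + (1 + 8)) - 148 = 40/(-40 + 9) - 148 = 40/(-31) - 148 = 40*(-1/31) - 148 = -40/31 - 148 = -4628/31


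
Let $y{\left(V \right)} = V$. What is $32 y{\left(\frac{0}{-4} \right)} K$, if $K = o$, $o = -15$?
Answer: $0$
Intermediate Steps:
$K = -15$
$32 y{\left(\frac{0}{-4} \right)} K = 32 \frac{0}{-4} \left(-15\right) = 32 \cdot 0 \left(- \frac{1}{4}\right) \left(-15\right) = 32 \cdot 0 \left(-15\right) = 0 \left(-15\right) = 0$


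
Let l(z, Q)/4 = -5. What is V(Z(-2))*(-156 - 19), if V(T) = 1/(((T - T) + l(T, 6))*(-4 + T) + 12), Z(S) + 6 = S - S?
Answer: -175/212 ≈ -0.82547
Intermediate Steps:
l(z, Q) = -20 (l(z, Q) = 4*(-5) = -20)
Z(S) = -6 (Z(S) = -6 + (S - S) = -6 + 0 = -6)
V(T) = 1/(92 - 20*T) (V(T) = 1/(((T - T) - 20)*(-4 + T) + 12) = 1/((0 - 20)*(-4 + T) + 12) = 1/(-20*(-4 + T) + 12) = 1/((80 - 20*T) + 12) = 1/(92 - 20*T))
V(Z(-2))*(-156 - 19) = (1/(4*(23 - 5*(-6))))*(-156 - 19) = (1/(4*(23 + 30)))*(-175) = ((¼)/53)*(-175) = ((¼)*(1/53))*(-175) = (1/212)*(-175) = -175/212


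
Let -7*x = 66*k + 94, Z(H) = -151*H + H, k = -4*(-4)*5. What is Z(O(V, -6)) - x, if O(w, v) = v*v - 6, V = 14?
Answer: -26126/7 ≈ -3732.3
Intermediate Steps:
k = 80 (k = 16*5 = 80)
O(w, v) = -6 + v² (O(w, v) = v² - 6 = -6 + v²)
Z(H) = -150*H
x = -5374/7 (x = -(66*80 + 94)/7 = -(5280 + 94)/7 = -⅐*5374 = -5374/7 ≈ -767.71)
Z(O(V, -6)) - x = -150*(-6 + (-6)²) - 1*(-5374/7) = -150*(-6 + 36) + 5374/7 = -150*30 + 5374/7 = -4500 + 5374/7 = -26126/7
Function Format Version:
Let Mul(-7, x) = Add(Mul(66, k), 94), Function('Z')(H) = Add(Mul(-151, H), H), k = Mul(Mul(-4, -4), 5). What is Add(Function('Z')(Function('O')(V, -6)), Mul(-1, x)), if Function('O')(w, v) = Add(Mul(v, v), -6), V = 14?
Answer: Rational(-26126, 7) ≈ -3732.3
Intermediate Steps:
k = 80 (k = Mul(16, 5) = 80)
Function('O')(w, v) = Add(-6, Pow(v, 2)) (Function('O')(w, v) = Add(Pow(v, 2), -6) = Add(-6, Pow(v, 2)))
Function('Z')(H) = Mul(-150, H)
x = Rational(-5374, 7) (x = Mul(Rational(-1, 7), Add(Mul(66, 80), 94)) = Mul(Rational(-1, 7), Add(5280, 94)) = Mul(Rational(-1, 7), 5374) = Rational(-5374, 7) ≈ -767.71)
Add(Function('Z')(Function('O')(V, -6)), Mul(-1, x)) = Add(Mul(-150, Add(-6, Pow(-6, 2))), Mul(-1, Rational(-5374, 7))) = Add(Mul(-150, Add(-6, 36)), Rational(5374, 7)) = Add(Mul(-150, 30), Rational(5374, 7)) = Add(-4500, Rational(5374, 7)) = Rational(-26126, 7)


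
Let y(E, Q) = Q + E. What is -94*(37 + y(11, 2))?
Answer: -4700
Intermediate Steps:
y(E, Q) = E + Q
-94*(37 + y(11, 2)) = -94*(37 + (11 + 2)) = -94*(37 + 13) = -94*50 = -4700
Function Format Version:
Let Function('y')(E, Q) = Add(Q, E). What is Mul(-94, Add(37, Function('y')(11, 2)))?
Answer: -4700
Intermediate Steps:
Function('y')(E, Q) = Add(E, Q)
Mul(-94, Add(37, Function('y')(11, 2))) = Mul(-94, Add(37, Add(11, 2))) = Mul(-94, Add(37, 13)) = Mul(-94, 50) = -4700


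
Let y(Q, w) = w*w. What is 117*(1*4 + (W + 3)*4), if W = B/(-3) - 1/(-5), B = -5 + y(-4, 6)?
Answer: -14352/5 ≈ -2870.4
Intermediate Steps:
y(Q, w) = w**2
B = 31 (B = -5 + 6**2 = -5 + 36 = 31)
W = -152/15 (W = 31/(-3) - 1/(-5) = 31*(-1/3) - 1*(-1/5) = -31/3 + 1/5 = -152/15 ≈ -10.133)
117*(1*4 + (W + 3)*4) = 117*(1*4 + (-152/15 + 3)*4) = 117*(4 - 107/15*4) = 117*(4 - 428/15) = 117*(-368/15) = -14352/5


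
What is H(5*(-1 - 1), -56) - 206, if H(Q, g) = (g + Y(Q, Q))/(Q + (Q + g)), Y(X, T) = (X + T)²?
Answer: -4000/19 ≈ -210.53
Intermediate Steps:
Y(X, T) = (T + X)²
H(Q, g) = (g + 4*Q²)/(g + 2*Q) (H(Q, g) = (g + (Q + Q)²)/(Q + (Q + g)) = (g + (2*Q)²)/(g + 2*Q) = (g + 4*Q²)/(g + 2*Q))
H(5*(-1 - 1), -56) - 206 = (-56 + 4*(5*(-1 - 1))²)/(-56 + 2*(5*(-1 - 1))) - 206 = (-56 + 4*(5*(-2))²)/(-56 + 2*(5*(-2))) - 206 = (-56 + 4*(-10)²)/(-56 + 2*(-10)) - 206 = (-56 + 4*100)/(-56 - 20) - 206 = (-56 + 400)/(-76) - 206 = -1/76*344 - 206 = -86/19 - 206 = -4000/19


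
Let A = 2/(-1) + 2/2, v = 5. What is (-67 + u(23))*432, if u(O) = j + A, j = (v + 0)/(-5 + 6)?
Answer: -27216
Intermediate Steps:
j = 5 (j = (5 + 0)/(-5 + 6) = 5/1 = 5*1 = 5)
A = -1 (A = 2*(-1) + 2*(½) = -2 + 1 = -1)
u(O) = 4 (u(O) = 5 - 1 = 4)
(-67 + u(23))*432 = (-67 + 4)*432 = -63*432 = -27216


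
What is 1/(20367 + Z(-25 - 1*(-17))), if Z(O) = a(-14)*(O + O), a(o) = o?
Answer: 1/20591 ≈ 4.8565e-5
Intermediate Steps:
Z(O) = -28*O (Z(O) = -14*(O + O) = -28*O)
1/(20367 + Z(-25 - 1*(-17))) = 1/(20367 - 28*(-25 - 1*(-17))) = 1/(20367 - 28*(-25 + 17)) = 1/(20367 - 28*(-8)) = 1/(20367 + 224) = 1/20591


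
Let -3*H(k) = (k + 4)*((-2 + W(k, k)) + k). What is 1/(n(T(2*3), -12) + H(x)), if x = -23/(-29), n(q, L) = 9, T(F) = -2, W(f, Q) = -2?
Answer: 841/11878 ≈ 0.070803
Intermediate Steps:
x = 23/29 (x = -23*(-1/29) = 23/29 ≈ 0.79310)
H(k) = -(-4 + k)*(4 + k)/3 (H(k) = -(k + 4)*((-2 - 2) + k)/3 = -(4 + k)*(-4 + k)/3 = -(-4 + k)*(4 + k)/3)
1/(n(T(2*3), -12) + H(x)) = 1/(9 + (16/3 - (23/29)²/3)) = 1/(9 + (16/3 - ⅓*529/841)) = 1/(9 + (16/3 - 529/2523)) = 1/(9 + 4309/841) = 1/(11878/841) = 841/11878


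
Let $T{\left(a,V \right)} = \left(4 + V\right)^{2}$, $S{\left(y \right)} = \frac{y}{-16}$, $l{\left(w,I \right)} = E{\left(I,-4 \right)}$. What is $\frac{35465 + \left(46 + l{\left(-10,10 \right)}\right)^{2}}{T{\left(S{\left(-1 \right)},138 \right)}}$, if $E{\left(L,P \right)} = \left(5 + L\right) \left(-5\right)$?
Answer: $\frac{18153}{10082} \approx 1.8005$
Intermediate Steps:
$E{\left(L,P \right)} = -25 - 5 L$
$l{\left(w,I \right)} = -25 - 5 I$
$S{\left(y \right)} = - \frac{y}{16}$ ($S{\left(y \right)} = y \left(- \frac{1}{16}\right) = - \frac{y}{16}$)
$\frac{35465 + \left(46 + l{\left(-10,10 \right)}\right)^{2}}{T{\left(S{\left(-1 \right)},138 \right)}} = \frac{35465 + \left(46 - 75\right)^{2}}{\left(4 + 138\right)^{2}} = \frac{35465 + \left(46 - 75\right)^{2}}{142^{2}} = \frac{35465 + \left(46 - 75\right)^{2}}{20164} = \left(35465 + \left(-29\right)^{2}\right) \frac{1}{20164} = \left(35465 + 841\right) \frac{1}{20164} = 36306 \cdot \frac{1}{20164} = \frac{18153}{10082}$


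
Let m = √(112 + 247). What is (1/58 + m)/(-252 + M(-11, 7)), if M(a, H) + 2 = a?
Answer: -1/15370 - √359/265 ≈ -0.071564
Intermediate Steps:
M(a, H) = -2 + a
m = √359 ≈ 18.947
(1/58 + m)/(-252 + M(-11, 7)) = (1/58 + √359)/(-252 + (-2 - 11)) = (1/58 + √359)/(-252 - 13) = (1/58 + √359)/(-265) = (1/58 + √359)*(-1/265) = -1/15370 - √359/265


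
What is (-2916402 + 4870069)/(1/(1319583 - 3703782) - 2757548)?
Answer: -4657930907733/6574543184053 ≈ -0.70848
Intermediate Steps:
(-2916402 + 4870069)/(1/(1319583 - 3703782) - 2757548) = 1953667/(1/(-2384199) - 2757548) = 1953667/(-1/2384199 - 2757548) = 1953667/(-6574543184053/2384199) = 1953667*(-2384199/6574543184053) = -4657930907733/6574543184053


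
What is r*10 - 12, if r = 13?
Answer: 118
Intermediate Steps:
r*10 - 12 = 13*10 - 12 = 130 - 12 = 118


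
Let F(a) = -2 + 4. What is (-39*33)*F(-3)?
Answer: -2574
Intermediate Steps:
F(a) = 2
(-39*33)*F(-3) = -39*33*2 = -1287*2 = -2574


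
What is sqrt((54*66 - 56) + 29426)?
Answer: sqrt(32934) ≈ 181.48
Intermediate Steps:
sqrt((54*66 - 56) + 29426) = sqrt((3564 - 56) + 29426) = sqrt(3508 + 29426) = sqrt(32934)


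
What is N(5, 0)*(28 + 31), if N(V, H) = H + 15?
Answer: 885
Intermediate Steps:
N(V, H) = 15 + H
N(5, 0)*(28 + 31) = (15 + 0)*(28 + 31) = 15*59 = 885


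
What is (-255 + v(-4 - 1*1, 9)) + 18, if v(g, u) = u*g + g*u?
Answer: -327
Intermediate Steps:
v(g, u) = 2*g*u (v(g, u) = g*u + g*u = 2*g*u)
(-255 + v(-4 - 1*1, 9)) + 18 = (-255 + 2*(-4 - 1*1)*9) + 18 = (-255 + 2*(-4 - 1)*9) + 18 = (-255 + 2*(-5)*9) + 18 = (-255 - 90) + 18 = -345 + 18 = -327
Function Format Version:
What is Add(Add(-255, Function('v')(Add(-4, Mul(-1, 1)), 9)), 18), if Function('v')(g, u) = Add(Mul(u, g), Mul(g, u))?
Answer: -327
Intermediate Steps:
Function('v')(g, u) = Mul(2, g, u) (Function('v')(g, u) = Add(Mul(g, u), Mul(g, u)) = Mul(2, g, u))
Add(Add(-255, Function('v')(Add(-4, Mul(-1, 1)), 9)), 18) = Add(Add(-255, Mul(2, Add(-4, Mul(-1, 1)), 9)), 18) = Add(Add(-255, Mul(2, Add(-4, -1), 9)), 18) = Add(Add(-255, Mul(2, -5, 9)), 18) = Add(Add(-255, -90), 18) = Add(-345, 18) = -327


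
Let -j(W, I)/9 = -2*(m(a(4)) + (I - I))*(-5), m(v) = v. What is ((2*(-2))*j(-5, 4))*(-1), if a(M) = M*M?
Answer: -5760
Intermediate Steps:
a(M) = M²
j(W, I) = -1440 (j(W, I) = -9*(-2*(4² + (I - I)))*(-5) = -9*(-2*(16 + 0))*(-5) = -9*(-2*16)*(-5) = -(-288)*(-5) = -9*160 = -1440)
((2*(-2))*j(-5, 4))*(-1) = ((2*(-2))*(-1440))*(-1) = -4*(-1440)*(-1) = 5760*(-1) = -5760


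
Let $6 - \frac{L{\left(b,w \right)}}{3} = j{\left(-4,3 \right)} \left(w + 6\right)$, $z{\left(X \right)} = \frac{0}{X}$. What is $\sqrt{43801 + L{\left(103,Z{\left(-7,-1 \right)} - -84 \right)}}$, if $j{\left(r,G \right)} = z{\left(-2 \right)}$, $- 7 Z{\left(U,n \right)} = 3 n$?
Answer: $\sqrt{43819} \approx 209.33$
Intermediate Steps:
$Z{\left(U,n \right)} = - \frac{3 n}{7}$
$z{\left(X \right)} = 0$
$j{\left(r,G \right)} = 0$
$L{\left(b,w \right)} = 18$ ($L{\left(b,w \right)} = 18 - 3 \cdot 0 \left(w + 6\right) = 18 - 3 \cdot 0 \left(6 + w\right) = 18 - 0 = 18 + 0 = 18$)
$\sqrt{43801 + L{\left(103,Z{\left(-7,-1 \right)} - -84 \right)}} = \sqrt{43801 + 18} = \sqrt{43819}$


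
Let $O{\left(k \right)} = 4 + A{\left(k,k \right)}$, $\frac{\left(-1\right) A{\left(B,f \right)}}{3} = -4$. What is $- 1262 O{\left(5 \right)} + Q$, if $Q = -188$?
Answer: $-20380$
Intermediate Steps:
$A{\left(B,f \right)} = 12$ ($A{\left(B,f \right)} = \left(-3\right) \left(-4\right) = 12$)
$O{\left(k \right)} = 16$ ($O{\left(k \right)} = 4 + 12 = 16$)
$- 1262 O{\left(5 \right)} + Q = \left(-1262\right) 16 - 188 = -20192 - 188 = -20380$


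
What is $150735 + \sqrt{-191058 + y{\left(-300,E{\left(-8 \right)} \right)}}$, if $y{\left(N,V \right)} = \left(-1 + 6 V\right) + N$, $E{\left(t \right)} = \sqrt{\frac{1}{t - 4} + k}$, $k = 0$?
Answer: $150735 + \sqrt{-191359 + i \sqrt{3}} \approx 1.5074 \cdot 10^{5} + 437.45 i$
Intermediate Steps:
$E{\left(t \right)} = \sqrt{\frac{1}{-4 + t}}$ ($E{\left(t \right)} = \sqrt{\frac{1}{t - 4} + 0} = \sqrt{\frac{1}{-4 + t} + 0} = \sqrt{\frac{1}{-4 + t}}$)
$y{\left(N,V \right)} = -1 + N + 6 V$
$150735 + \sqrt{-191058 + y{\left(-300,E{\left(-8 \right)} \right)}} = 150735 + \sqrt{-191058 - \left(301 - 6 \frac{i \sqrt{3}}{6}\right)} = 150735 + \sqrt{-191058 - \left(301 - i \sqrt{3}\right)} = 150735 + \sqrt{-191359 + i \sqrt{3}}$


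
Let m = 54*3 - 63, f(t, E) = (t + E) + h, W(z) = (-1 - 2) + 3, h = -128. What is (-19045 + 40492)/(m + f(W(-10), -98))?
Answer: -21447/127 ≈ -168.87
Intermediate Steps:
W(z) = 0 (W(z) = -3 + 3 = 0)
f(t, E) = -128 + E + t (f(t, E) = (t + E) - 128 = (E + t) - 128 = -128 + E + t)
m = 99 (m = 162 - 63 = 99)
(-19045 + 40492)/(m + f(W(-10), -98)) = (-19045 + 40492)/(99 + (-128 - 98 + 0)) = 21447/(99 - 226) = 21447/(-127) = 21447*(-1/127) = -21447/127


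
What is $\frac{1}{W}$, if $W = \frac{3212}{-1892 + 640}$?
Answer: $- \frac{313}{803} \approx -0.38979$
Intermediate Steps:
$W = - \frac{803}{313}$ ($W = \frac{3212}{-1252} = 3212 \left(- \frac{1}{1252}\right) = - \frac{803}{313} \approx -2.5655$)
$\frac{1}{W} = \frac{1}{- \frac{803}{313}} = - \frac{313}{803}$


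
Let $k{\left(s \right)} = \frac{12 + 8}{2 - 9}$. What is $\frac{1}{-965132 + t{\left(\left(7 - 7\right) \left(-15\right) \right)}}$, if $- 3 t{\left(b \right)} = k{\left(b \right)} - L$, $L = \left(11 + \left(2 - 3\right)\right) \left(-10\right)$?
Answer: $- \frac{21}{20268452} \approx -1.0361 \cdot 10^{-6}$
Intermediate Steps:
$L = -100$ ($L = \left(11 + \left(2 - 3\right)\right) \left(-10\right) = \left(11 - 1\right) \left(-10\right) = 10 \left(-10\right) = -100$)
$k{\left(s \right)} = - \frac{20}{7}$ ($k{\left(s \right)} = \frac{20}{-7} = 20 \left(- \frac{1}{7}\right) = - \frac{20}{7}$)
$t{\left(b \right)} = - \frac{680}{21}$ ($t{\left(b \right)} = - \frac{- \frac{20}{7} - -100}{3} = - \frac{- \frac{20}{7} + 100}{3} = \left(- \frac{1}{3}\right) \frac{680}{7} = - \frac{680}{21}$)
$\frac{1}{-965132 + t{\left(\left(7 - 7\right) \left(-15\right) \right)}} = \frac{1}{-965132 - \frac{680}{21}} = \frac{1}{- \frac{20268452}{21}} = - \frac{21}{20268452}$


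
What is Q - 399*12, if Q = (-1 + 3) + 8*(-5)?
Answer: -4826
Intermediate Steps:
Q = -38 (Q = 2 - 40 = -38)
Q - 399*12 = -38 - 399*12 = -38 - 4788 = -4826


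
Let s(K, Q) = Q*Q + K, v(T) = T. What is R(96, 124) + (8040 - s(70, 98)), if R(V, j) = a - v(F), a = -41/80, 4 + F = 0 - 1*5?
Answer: -130041/80 ≈ -1625.5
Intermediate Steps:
F = -9 (F = -4 + (0 - 1*5) = -4 + (0 - 5) = -4 - 5 = -9)
s(K, Q) = K + Q² (s(K, Q) = Q² + K = K + Q²)
a = -41/80 (a = -41*1/80 = -41/80 ≈ -0.51250)
R(V, j) = 679/80 (R(V, j) = -41/80 - 1*(-9) = -41/80 + 9 = 679/80)
R(96, 124) + (8040 - s(70, 98)) = 679/80 + (8040 - (70 + 98²)) = 679/80 + (8040 - (70 + 9604)) = 679/80 + (8040 - 1*9674) = 679/80 + (8040 - 9674) = 679/80 - 1634 = -130041/80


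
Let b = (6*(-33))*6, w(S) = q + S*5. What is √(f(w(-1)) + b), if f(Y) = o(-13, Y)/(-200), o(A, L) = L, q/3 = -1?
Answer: I*√29699/5 ≈ 34.467*I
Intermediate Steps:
q = -3 (q = 3*(-1) = -3)
w(S) = -3 + 5*S (w(S) = -3 + S*5 = -3 + 5*S)
f(Y) = -Y/200 (f(Y) = Y/(-200) = Y*(-1/200) = -Y/200)
b = -1188 (b = -198*6 = -1188)
√(f(w(-1)) + b) = √(-(-3 + 5*(-1))/200 - 1188) = √(-(-3 - 5)/200 - 1188) = √(-1/200*(-8) - 1188) = √(1/25 - 1188) = √(-29699/25) = I*√29699/5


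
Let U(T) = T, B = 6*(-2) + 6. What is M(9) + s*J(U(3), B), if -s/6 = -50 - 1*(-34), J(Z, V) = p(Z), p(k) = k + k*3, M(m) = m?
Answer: 1161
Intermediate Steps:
B = -6 (B = -12 + 6 = -6)
p(k) = 4*k (p(k) = k + 3*k = 4*k)
J(Z, V) = 4*Z
s = 96 (s = -6*(-50 - 1*(-34)) = -6*(-50 + 34) = -6*(-16) = 96)
M(9) + s*J(U(3), B) = 9 + 96*(4*3) = 9 + 96*12 = 9 + 1152 = 1161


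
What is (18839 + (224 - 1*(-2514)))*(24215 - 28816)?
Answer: -99275777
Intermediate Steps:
(18839 + (224 - 1*(-2514)))*(24215 - 28816) = (18839 + (224 + 2514))*(-4601) = (18839 + 2738)*(-4601) = 21577*(-4601) = -99275777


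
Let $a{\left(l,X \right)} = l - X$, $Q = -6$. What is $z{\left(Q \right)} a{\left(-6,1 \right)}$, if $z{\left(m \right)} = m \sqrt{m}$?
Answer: $42 i \sqrt{6} \approx 102.88 i$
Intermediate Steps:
$z{\left(m \right)} = m^{\frac{3}{2}}$
$z{\left(Q \right)} a{\left(-6,1 \right)} = \left(-6\right)^{\frac{3}{2}} \left(-6 - 1\right) = - 6 i \sqrt{6} \left(-6 - 1\right) = - 6 i \sqrt{6} \left(-7\right) = 42 i \sqrt{6}$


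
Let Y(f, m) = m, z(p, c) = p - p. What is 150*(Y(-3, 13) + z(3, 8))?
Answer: 1950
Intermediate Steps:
z(p, c) = 0
150*(Y(-3, 13) + z(3, 8)) = 150*(13 + 0) = 150*13 = 1950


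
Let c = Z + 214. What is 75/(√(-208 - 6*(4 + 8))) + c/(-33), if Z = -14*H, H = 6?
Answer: -130/33 - 15*I*√70/28 ≈ -3.9394 - 4.4821*I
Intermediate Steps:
Z = -84 (Z = -14*6 = -84)
c = 130 (c = -84 + 214 = 130)
75/(√(-208 - 6*(4 + 8))) + c/(-33) = 75/(√(-208 - 6*(4 + 8))) + 130/(-33) = 75/(√(-208 - 6*12)) + 130*(-1/33) = 75/(√(-208 - 72)) - 130/33 = 75/(√(-280)) - 130/33 = 75/((2*I*√70)) - 130/33 = 75*(-I*√70/140) - 130/33 = -15*I*√70/28 - 130/33 = -130/33 - 15*I*√70/28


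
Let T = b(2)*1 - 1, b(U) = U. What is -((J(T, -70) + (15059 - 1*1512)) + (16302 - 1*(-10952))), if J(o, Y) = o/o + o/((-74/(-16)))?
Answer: -1509682/37 ≈ -40802.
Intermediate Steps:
T = 1 (T = 2*1 - 1 = 2 - 1 = 1)
J(o, Y) = 1 + 8*o/37 (J(o, Y) = 1 + o/((-74*(-1/16))) = 1 + o/(37/8) = 1 + o*(8/37) = 1 + 8*o/37)
-((J(T, -70) + (15059 - 1*1512)) + (16302 - 1*(-10952))) = -(((1 + (8/37)*1) + (15059 - 1*1512)) + (16302 - 1*(-10952))) = -(((1 + 8/37) + (15059 - 1512)) + (16302 + 10952)) = -((45/37 + 13547) + 27254) = -(501284/37 + 27254) = -1*1509682/37 = -1509682/37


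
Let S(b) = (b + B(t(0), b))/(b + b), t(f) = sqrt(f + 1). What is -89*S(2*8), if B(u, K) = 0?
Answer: -89/2 ≈ -44.500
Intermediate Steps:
t(f) = sqrt(1 + f)
S(b) = 1/2 (S(b) = (b + 0)/(b + b) = b/((2*b)) = b*(1/(2*b)) = 1/2)
-89*S(2*8) = -89*1/2 = -89/2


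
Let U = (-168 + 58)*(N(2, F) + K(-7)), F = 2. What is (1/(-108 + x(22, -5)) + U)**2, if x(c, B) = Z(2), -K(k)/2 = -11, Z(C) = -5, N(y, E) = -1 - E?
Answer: 55776741241/12769 ≈ 4.3681e+6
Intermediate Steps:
K(k) = 22 (K(k) = -2*(-11) = 22)
x(c, B) = -5
U = -2090 (U = (-168 + 58)*((-1 - 1*2) + 22) = -110*((-1 - 2) + 22) = -110*(-3 + 22) = -110*19 = -2090)
(1/(-108 + x(22, -5)) + U)**2 = (1/(-108 - 5) - 2090)**2 = (1/(-113) - 2090)**2 = (-1/113 - 2090)**2 = (-236171/113)**2 = 55776741241/12769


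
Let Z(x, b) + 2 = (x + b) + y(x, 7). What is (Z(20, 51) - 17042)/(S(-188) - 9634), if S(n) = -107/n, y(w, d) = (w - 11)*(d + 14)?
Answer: 3155392/1811085 ≈ 1.7423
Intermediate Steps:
y(w, d) = (-11 + w)*(14 + d)
Z(x, b) = -233 + b + 22*x (Z(x, b) = -2 + ((x + b) + (-154 - 11*7 + 14*x + 7*x)) = -2 + ((b + x) + (-154 - 77 + 14*x + 7*x)) = -2 + ((b + x) + (-231 + 21*x)) = -2 + (-231 + b + 22*x) = -233 + b + 22*x)
(Z(20, 51) - 17042)/(S(-188) - 9634) = ((-233 + 51 + 22*20) - 17042)/(-107/(-188) - 9634) = ((-233 + 51 + 440) - 17042)/(-107*(-1/188) - 9634) = (258 - 17042)/(107/188 - 9634) = -16784/(-1811085/188) = -16784*(-188/1811085) = 3155392/1811085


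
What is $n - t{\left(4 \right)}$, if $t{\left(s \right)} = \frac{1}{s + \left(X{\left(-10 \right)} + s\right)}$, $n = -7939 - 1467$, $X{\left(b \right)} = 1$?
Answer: $- \frac{84655}{9} \approx -9406.1$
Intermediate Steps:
$n = -9406$
$t{\left(s \right)} = \frac{1}{1 + 2 s}$ ($t{\left(s \right)} = \frac{1}{s + \left(1 + s\right)} = \frac{1}{1 + 2 s}$)
$n - t{\left(4 \right)} = -9406 - \frac{1}{1 + 2 \cdot 4} = -9406 - \frac{1}{1 + 8} = -9406 - \frac{1}{9} = - \frac{84655}{9}$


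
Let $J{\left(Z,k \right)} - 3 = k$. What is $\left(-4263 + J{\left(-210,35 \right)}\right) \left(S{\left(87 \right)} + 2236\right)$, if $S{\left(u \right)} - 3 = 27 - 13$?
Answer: $-9518925$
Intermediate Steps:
$S{\left(u \right)} = 17$ ($S{\left(u \right)} = 3 + \left(27 - 13\right) = 3 + 14 = 17$)
$J{\left(Z,k \right)} = 3 + k$
$\left(-4263 + J{\left(-210,35 \right)}\right) \left(S{\left(87 \right)} + 2236\right) = \left(-4263 + \left(3 + 35\right)\right) \left(17 + 2236\right) = \left(-4263 + 38\right) 2253 = \left(-4225\right) 2253 = -9518925$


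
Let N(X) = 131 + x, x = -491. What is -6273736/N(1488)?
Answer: 784217/45 ≈ 17427.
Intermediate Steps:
N(X) = -360 (N(X) = 131 - 491 = -360)
-6273736/N(1488) = -6273736/(-360) = -6273736*(-1/360) = 784217/45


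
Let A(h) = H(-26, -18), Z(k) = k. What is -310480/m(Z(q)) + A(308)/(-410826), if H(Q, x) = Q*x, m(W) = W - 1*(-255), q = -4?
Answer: -1635299666/1322017 ≈ -1237.0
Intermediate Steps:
m(W) = 255 + W (m(W) = W + 255 = 255 + W)
A(h) = 468 (A(h) = -26*(-18) = 468)
-310480/m(Z(q)) + A(308)/(-410826) = -310480/(255 - 4) + 468/(-410826) = -310480/251 + 468*(-1/410826) = -310480*1/251 - 6/5267 = -310480/251 - 6/5267 = -1635299666/1322017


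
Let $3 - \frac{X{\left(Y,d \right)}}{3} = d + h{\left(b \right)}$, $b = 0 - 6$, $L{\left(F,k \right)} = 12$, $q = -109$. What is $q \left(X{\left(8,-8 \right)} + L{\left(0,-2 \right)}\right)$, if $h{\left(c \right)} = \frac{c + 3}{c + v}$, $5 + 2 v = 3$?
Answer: $- \frac{33354}{7} \approx -4764.9$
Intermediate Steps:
$v = -1$ ($v = - \frac{5}{2} + \frac{1}{2} \cdot 3 = - \frac{5}{2} + \frac{3}{2} = -1$)
$b = -6$ ($b = 0 - 6 = -6$)
$h{\left(c \right)} = \frac{3 + c}{-1 + c}$ ($h{\left(c \right)} = \frac{c + 3}{c - 1} = \frac{3 + c}{-1 + c}$)
$X{\left(Y,d \right)} = \frac{54}{7} - 3 d$ ($X{\left(Y,d \right)} = 9 - 3 \left(d + \frac{3 - 6}{-1 - 6}\right) = 9 - 3 \left(d + \frac{1}{-7} \left(-3\right)\right) = 9 - 3 \left(d - - \frac{3}{7}\right) = 9 - 3 \left(d + \frac{3}{7}\right) = 9 - 3 \left(\frac{3}{7} + d\right) = 9 - \left(\frac{9}{7} + 3 d\right) = \frac{54}{7} - 3 d$)
$q \left(X{\left(8,-8 \right)} + L{\left(0,-2 \right)}\right) = - 109 \left(\left(\frac{54}{7} - -24\right) + 12\right) = - 109 \left(\left(\frac{54}{7} + 24\right) + 12\right) = - 109 \left(\frac{222}{7} + 12\right) = \left(-109\right) \frac{306}{7} = - \frac{33354}{7}$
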